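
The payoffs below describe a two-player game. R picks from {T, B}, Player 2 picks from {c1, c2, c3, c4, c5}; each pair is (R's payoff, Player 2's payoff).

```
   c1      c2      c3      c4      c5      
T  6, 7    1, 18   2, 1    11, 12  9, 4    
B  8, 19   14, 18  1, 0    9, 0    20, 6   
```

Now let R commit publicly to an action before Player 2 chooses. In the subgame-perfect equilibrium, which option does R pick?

Work backward from Player 2's decision.
- T → Player 2 plays c2 (best of 7, 18, 1, 12, 4); R gets 1.
- B → Player 2 plays c1 (best of 19, 18, 0, 0, 6); R gets 8.
Among 1, 8, the best is 8 at B. Subgame-perfect outcome: (B, c1) with payoffs (8, 19).

B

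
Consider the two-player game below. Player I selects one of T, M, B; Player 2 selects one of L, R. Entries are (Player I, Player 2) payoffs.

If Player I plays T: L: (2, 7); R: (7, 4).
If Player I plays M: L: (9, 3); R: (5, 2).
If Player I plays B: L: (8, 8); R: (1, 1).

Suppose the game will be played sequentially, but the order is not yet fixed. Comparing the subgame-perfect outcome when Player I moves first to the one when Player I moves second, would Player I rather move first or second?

If Player I leads: Player 2's best replies are T→L, M→L, B→L; Player I's induced payoffs 2, 9, 8; outcome (M, L), payoffs (9, 3).
If Player 2 leads: Player I's best replies are L→M, R→T; Player 2's induced payoffs 3, 4; outcome (T, R), payoffs (7, 4).
Player I gets 9 moving first and 7 moving second, so Player I prefers to move first.

first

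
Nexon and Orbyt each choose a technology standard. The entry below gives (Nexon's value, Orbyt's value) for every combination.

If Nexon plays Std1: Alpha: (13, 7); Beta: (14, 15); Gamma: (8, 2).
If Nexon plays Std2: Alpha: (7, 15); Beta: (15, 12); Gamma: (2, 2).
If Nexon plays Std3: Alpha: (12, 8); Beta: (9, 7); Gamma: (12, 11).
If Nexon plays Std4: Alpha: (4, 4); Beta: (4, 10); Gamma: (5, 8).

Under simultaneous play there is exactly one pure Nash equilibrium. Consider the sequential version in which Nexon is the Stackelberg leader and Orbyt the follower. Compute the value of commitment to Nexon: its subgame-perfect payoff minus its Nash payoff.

2

Backward induction with Nexon moving first.
- Std1 → Orbyt plays Beta (best of 7, 15, 2); Nexon gets 14.
- Std2 → Orbyt plays Alpha (best of 15, 12, 2); Nexon gets 7.
- Std3 → Orbyt plays Gamma (best of 8, 7, 11); Nexon gets 12.
- Std4 → Orbyt plays Beta (best of 4, 10, 8); Nexon gets 4.
Nexon's induced payoffs are 14, 7, 12, 4, so Nexon commits to Std1. Subgame-perfect outcome: (Std1, Beta) with payoffs (14, 15).
Under simultaneous play:
Nexon's best replies: Alpha→Std1; Beta→Std2; Gamma→Std3.
Orbyt's best replies: Std1→Beta; Std2→Alpha; Std3→Gamma; Std4→Beta.
The unique mutual best reply is (Std3, Gamma), giving (12, 11).
Nexon's commitment gain: 14 − 12 = 2.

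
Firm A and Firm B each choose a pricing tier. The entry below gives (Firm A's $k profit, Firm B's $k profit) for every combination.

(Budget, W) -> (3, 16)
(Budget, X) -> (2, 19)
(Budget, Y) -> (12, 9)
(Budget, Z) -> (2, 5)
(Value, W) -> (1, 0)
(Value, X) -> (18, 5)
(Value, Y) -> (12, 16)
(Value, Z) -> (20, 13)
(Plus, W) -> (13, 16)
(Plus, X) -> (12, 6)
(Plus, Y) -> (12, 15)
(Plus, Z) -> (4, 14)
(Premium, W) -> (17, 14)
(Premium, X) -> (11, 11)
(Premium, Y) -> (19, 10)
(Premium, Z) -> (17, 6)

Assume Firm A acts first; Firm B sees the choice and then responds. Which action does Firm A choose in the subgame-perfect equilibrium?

Premium

Work backward from Firm B's decision.
- Budget → Firm B plays X (best of 16, 19, 9, 5); Firm A gets 2.
- Value → Firm B plays Y (best of 0, 5, 16, 13); Firm A gets 12.
- Plus → Firm B plays W (best of 16, 6, 15, 14); Firm A gets 13.
- Premium → Firm B plays W (best of 14, 11, 10, 6); Firm A gets 17.
Maximizing over 2, 12, 13, 17, Firm A chooses Premium. Subgame-perfect outcome: (Premium, W) with payoffs (17, 14).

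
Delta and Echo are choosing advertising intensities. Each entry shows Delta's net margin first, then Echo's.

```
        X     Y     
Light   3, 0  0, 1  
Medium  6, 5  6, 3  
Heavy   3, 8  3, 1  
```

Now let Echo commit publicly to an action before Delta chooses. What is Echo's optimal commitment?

X

Backward induction with Echo moving first.
- X → Delta plays Medium (best of 3, 6, 3); Echo gets 5.
- Y → Delta plays Medium (best of 0, 6, 3); Echo gets 3.
Among 5, 3, the best is 5 at X. Subgame-perfect outcome: (Medium, X) with payoffs (6, 5).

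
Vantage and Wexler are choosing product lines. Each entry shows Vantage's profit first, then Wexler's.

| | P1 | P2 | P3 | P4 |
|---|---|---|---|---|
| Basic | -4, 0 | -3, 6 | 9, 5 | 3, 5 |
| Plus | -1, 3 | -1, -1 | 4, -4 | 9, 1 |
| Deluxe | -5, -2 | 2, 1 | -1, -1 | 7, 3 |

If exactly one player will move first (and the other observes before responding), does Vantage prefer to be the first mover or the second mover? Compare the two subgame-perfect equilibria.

second

If Vantage leads: Wexler's best replies are Basic→P2, Plus→P1, Deluxe→P4; Vantage's induced payoffs -3, -1, 7; outcome (Deluxe, P4), payoffs (7, 3).
If Wexler leads: Vantage's best replies are P1→Plus, P2→Deluxe, P3→Basic, P4→Plus; Wexler's induced payoffs 3, 1, 5, 1; outcome (Basic, P3), payoffs (9, 5).
Vantage gets 7 moving first and 9 moving second, so Vantage prefers to move second.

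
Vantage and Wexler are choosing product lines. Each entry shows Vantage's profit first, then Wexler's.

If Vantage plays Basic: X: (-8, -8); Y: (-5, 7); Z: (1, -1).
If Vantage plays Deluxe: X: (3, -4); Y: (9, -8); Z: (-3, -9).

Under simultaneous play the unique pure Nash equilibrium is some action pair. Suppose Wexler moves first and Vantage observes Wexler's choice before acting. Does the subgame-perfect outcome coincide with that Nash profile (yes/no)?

Backward induction with Wexler moving first.
- X: BR = Deluxe, leader payoff -4.
- Y: BR = Deluxe, leader payoff -8.
- Z: BR = Basic, leader payoff -1.
Wexler's induced payoffs are -4, -8, -1, so Wexler commits to Z. Subgame-perfect outcome: (Basic, Z) with payoffs (1, -1).
Under simultaneous play:
Vantage's best replies: X→Deluxe; Y→Deluxe; Z→Basic.
Wexler's best replies: Basic→Y; Deluxe→X.
Only (Deluxe, X) has each player best-responding; Nash payoffs (3, -4).
Sequential outcome (Basic, Z) differs from the Nash profile (Deluxe, X).

no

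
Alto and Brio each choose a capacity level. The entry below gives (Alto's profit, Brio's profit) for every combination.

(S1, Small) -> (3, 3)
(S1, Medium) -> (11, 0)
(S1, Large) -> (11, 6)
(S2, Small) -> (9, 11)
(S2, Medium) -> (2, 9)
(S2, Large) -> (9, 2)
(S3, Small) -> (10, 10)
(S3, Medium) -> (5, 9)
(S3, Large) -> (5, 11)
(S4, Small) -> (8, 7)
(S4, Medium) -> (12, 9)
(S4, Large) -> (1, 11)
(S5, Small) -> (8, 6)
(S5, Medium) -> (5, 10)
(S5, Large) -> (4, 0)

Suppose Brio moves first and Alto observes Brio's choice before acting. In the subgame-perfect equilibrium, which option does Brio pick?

Small

Work backward from Alto's decision.
- Small → Alto plays S3 (best of 3, 9, 10, 8, 8); Brio gets 10.
- Medium → Alto plays S4 (best of 11, 2, 5, 12, 5); Brio gets 9.
- Large → Alto plays S1 (best of 11, 9, 5, 1, 4); Brio gets 6.
Brio's induced payoffs are 10, 9, 6, so Brio commits to Small. Subgame-perfect outcome: (S3, Small) with payoffs (10, 10).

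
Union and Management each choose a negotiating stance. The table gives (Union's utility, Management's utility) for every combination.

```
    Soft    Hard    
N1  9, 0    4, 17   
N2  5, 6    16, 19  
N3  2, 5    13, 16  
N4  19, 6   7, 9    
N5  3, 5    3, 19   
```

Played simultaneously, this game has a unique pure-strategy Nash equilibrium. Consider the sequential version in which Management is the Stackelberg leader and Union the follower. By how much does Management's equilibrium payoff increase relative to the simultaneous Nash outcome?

Union best-responds to each possible Management move:
- Soft: BR = N4, leader payoff 6.
- Hard: BR = N2, leader payoff 19.
Management's induced payoffs are 6, 19, so Management commits to Hard. Subgame-perfect outcome: (N2, Hard) with payoffs (16, 19).
Under simultaneous play:
Union's best replies: Soft→N4; Hard→N2.
Management's best replies: N1→Hard; N2→Hard; N3→Hard; N4→Hard; N5→Hard.
The unique mutual best reply is (N2, Hard), giving (16, 19).
Management's commitment gain: 19 − 19 = 0.

0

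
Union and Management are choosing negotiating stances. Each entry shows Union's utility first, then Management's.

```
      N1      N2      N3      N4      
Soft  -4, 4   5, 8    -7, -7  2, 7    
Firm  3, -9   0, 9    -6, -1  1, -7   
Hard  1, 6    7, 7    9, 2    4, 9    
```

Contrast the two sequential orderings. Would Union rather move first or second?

If Union leads: Management's best replies are Soft→N2, Firm→N2, Hard→N4; Union's induced payoffs 5, 0, 4; outcome (Soft, N2), payoffs (5, 8).
If Management leads: Union's best replies are N1→Firm, N2→Hard, N3→Hard, N4→Hard; Management's induced payoffs -9, 7, 2, 9; outcome (Hard, N4), payoffs (4, 9).
Union gets 5 moving first and 4 moving second, so Union prefers to move first.

first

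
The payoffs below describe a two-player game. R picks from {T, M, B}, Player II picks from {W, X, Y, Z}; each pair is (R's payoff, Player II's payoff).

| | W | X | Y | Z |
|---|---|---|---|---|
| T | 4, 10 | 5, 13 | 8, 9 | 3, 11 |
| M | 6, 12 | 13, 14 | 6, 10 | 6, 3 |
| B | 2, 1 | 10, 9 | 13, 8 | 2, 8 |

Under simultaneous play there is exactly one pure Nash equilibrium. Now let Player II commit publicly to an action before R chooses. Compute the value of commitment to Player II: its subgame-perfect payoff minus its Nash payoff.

Work backward from R's decision.
- W: R compares 4, 6, 2 and picks M; Player II would get 12.
- X: R compares 5, 13, 10 and picks M; Player II would get 14.
- Y: R compares 8, 6, 13 and picks B; Player II would get 8.
- Z: R compares 3, 6, 2 and picks M; Player II would get 3.
Among 12, 14, 8, 3, the best is 14 at X. Subgame-perfect outcome: (M, X) with payoffs (13, 14).
Now find the simultaneous Nash equilibrium.
R's best replies: W→M; X→M; Y→B; Z→M.
Player II's best replies: T→X; M→X; B→X.
The unique mutual best reply is (M, X), giving (13, 14).
Player II's commitment gain: 14 − 14 = 0.

0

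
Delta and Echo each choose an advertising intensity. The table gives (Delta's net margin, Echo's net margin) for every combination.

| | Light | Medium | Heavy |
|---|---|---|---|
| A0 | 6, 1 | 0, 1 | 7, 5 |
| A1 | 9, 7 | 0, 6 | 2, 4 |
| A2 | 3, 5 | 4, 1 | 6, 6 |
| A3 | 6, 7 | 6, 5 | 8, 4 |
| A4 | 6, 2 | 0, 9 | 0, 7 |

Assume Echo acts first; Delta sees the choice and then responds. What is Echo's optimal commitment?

Work backward from Delta's decision.
- Light: BR = A1, leader payoff 7.
- Medium: BR = A3, leader payoff 5.
- Heavy: BR = A3, leader payoff 4.
Echo's induced payoffs are 7, 5, 4, so Echo commits to Light. Subgame-perfect outcome: (A1, Light) with payoffs (9, 7).

Light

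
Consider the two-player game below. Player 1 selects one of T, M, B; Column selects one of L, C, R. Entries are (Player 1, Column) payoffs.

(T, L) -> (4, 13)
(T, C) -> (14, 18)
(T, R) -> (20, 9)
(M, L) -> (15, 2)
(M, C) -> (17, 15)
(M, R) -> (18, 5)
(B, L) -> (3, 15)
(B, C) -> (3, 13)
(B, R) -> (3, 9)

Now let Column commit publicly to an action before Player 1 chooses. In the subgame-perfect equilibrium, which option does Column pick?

Backward induction with Column moving first.
- L: BR = M, leader payoff 2.
- C: BR = M, leader payoff 15.
- R: BR = T, leader payoff 9.
Among 2, 15, 9, the best is 15 at C. Subgame-perfect outcome: (M, C) with payoffs (17, 15).

C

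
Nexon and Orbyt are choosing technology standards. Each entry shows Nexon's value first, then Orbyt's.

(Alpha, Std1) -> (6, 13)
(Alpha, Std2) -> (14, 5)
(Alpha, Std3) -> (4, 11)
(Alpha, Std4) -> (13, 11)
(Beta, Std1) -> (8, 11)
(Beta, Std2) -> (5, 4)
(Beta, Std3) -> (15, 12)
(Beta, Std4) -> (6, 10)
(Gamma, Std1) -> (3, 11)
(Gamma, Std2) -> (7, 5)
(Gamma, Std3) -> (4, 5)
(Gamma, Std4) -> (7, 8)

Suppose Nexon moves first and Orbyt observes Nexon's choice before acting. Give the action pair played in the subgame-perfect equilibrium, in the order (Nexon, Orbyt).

Backward induction with Nexon moving first.
- Alpha: BR = Std1, leader payoff 6.
- Beta: BR = Std3, leader payoff 15.
- Gamma: BR = Std1, leader payoff 3.
Nexon's induced payoffs are 6, 15, 3, so Nexon commits to Beta. Subgame-perfect outcome: (Beta, Std3) with payoffs (15, 12).

(Beta, Std3)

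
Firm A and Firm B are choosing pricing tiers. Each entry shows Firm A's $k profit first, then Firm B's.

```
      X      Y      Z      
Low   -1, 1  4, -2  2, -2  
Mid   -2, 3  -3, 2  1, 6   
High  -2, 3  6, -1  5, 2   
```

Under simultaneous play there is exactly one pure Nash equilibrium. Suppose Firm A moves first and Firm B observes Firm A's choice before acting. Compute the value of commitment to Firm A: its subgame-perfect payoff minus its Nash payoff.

2

Backward induction with Firm A moving first.
- Low: BR = X, leader payoff -1.
- Mid: BR = Z, leader payoff 1.
- High: BR = X, leader payoff -2.
Maximizing over -1, 1, -2, Firm A chooses Mid. Subgame-perfect outcome: (Mid, Z) with payoffs (1, 6).
Now find the simultaneous Nash equilibrium.
Firm A's best replies: X→Low; Y→High; Z→High.
Firm B's best replies: Low→X; Mid→Z; High→X.
The unique mutual best reply is (Low, X), giving (-1, 1).
Firm A's commitment gain: 1 − -1 = 2.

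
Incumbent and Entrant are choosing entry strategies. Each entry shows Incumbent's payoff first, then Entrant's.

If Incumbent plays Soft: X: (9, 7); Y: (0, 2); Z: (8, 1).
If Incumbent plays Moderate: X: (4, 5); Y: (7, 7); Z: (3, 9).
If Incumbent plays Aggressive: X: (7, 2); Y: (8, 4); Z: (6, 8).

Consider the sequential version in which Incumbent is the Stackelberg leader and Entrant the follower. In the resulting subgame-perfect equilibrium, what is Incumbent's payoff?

Solve by backward induction (Incumbent leads).
- Soft → Entrant plays X (best of 7, 2, 1); Incumbent gets 9.
- Moderate → Entrant plays Z (best of 5, 7, 9); Incumbent gets 3.
- Aggressive → Entrant plays Z (best of 2, 4, 8); Incumbent gets 6.
Incumbent's induced payoffs are 9, 3, 6, so Incumbent commits to Soft. Subgame-perfect outcome: (Soft, X) with payoffs (9, 7).

9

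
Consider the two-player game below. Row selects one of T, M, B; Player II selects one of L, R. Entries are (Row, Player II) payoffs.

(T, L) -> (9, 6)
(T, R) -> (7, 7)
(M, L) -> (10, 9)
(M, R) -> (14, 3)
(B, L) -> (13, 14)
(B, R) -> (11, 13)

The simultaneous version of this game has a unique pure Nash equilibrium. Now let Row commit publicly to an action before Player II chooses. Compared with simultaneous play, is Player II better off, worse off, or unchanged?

Backward induction with Row moving first.
- T: Player II compares 6, 7 and picks R; Row would get 7.
- M: Player II compares 9, 3 and picks L; Row would get 10.
- B: Player II compares 14, 13 and picks L; Row would get 13.
Among 7, 10, 13, the best is 13 at B. Subgame-perfect outcome: (B, L) with payoffs (13, 14).
Now find the simultaneous Nash equilibrium.
Row's best replies: L→B; R→M.
Player II's best replies: T→R; M→L; B→L.
The unique mutual best reply is (B, L), giving (13, 14).
Player II earns 14 sequentially versus 14 at the Nash outcome: unchanged.

unchanged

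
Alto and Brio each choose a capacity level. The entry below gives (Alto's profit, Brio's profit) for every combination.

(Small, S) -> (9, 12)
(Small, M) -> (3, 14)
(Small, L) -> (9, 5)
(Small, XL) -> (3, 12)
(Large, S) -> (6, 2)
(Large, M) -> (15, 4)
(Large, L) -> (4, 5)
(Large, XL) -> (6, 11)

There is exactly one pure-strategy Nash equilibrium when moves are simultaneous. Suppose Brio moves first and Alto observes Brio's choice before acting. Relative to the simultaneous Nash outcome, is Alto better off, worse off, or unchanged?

better off

Work backward from Alto's decision.
- S → Alto plays Small (best of 9, 6); Brio gets 12.
- M → Alto plays Large (best of 3, 15); Brio gets 4.
- L → Alto plays Small (best of 9, 4); Brio gets 5.
- XL → Alto plays Large (best of 3, 6); Brio gets 11.
Brio's induced payoffs are 12, 4, 5, 11, so Brio commits to S. Subgame-perfect outcome: (Small, S) with payoffs (9, 12).
Under simultaneous play:
Alto's best replies: S→Small; M→Large; L→Small; XL→Large.
Brio's best replies: Small→M; Large→XL.
Only (Large, XL) has each player best-responding; Nash payoffs (6, 11).
Alto earns 9 sequentially versus 6 at the Nash outcome: better off.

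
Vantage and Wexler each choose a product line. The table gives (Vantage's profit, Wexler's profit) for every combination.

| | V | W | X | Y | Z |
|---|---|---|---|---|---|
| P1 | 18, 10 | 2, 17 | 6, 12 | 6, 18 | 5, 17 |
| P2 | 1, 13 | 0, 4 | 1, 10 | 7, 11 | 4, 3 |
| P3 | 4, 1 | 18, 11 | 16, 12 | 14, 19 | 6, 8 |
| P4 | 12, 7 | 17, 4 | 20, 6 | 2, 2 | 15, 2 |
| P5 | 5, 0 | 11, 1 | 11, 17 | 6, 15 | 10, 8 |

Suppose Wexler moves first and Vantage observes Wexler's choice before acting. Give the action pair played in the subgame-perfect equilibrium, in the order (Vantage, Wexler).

Vantage best-responds to each possible Wexler move:
- V → Vantage plays P1 (best of 18, 1, 4, 12, 5); Wexler gets 10.
- W → Vantage plays P3 (best of 2, 0, 18, 17, 11); Wexler gets 11.
- X → Vantage plays P4 (best of 6, 1, 16, 20, 11); Wexler gets 6.
- Y → Vantage plays P3 (best of 6, 7, 14, 2, 6); Wexler gets 19.
- Z → Vantage plays P4 (best of 5, 4, 6, 15, 10); Wexler gets 2.
Wexler's induced payoffs are 10, 11, 6, 19, 2, so Wexler commits to Y. Subgame-perfect outcome: (P3, Y) with payoffs (14, 19).

(P3, Y)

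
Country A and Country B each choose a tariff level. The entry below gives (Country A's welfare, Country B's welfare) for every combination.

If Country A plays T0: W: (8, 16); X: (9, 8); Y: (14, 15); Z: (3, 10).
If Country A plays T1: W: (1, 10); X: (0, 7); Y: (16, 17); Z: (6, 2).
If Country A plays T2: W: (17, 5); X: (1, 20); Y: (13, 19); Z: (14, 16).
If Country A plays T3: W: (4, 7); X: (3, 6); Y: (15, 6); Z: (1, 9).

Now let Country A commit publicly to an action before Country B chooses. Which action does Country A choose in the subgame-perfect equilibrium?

T1

Solve by backward induction (Country A leads).
- T0 → Country B plays W (best of 16, 8, 15, 10); Country A gets 8.
- T1 → Country B plays Y (best of 10, 7, 17, 2); Country A gets 16.
- T2 → Country B plays X (best of 5, 20, 19, 16); Country A gets 1.
- T3 → Country B plays Z (best of 7, 6, 6, 9); Country A gets 1.
Country A's induced payoffs are 8, 16, 1, 1, so Country A commits to T1. Subgame-perfect outcome: (T1, Y) with payoffs (16, 17).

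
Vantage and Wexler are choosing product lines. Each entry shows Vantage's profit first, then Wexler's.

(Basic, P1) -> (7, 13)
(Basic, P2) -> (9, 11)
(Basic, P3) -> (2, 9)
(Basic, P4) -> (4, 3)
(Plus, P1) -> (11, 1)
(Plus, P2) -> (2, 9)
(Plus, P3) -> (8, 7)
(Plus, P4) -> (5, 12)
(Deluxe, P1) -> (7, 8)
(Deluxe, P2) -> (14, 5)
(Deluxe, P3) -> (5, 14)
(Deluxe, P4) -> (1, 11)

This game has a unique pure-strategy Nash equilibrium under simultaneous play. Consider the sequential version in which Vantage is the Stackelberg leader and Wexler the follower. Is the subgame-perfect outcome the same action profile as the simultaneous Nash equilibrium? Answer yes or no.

no

Solve by backward induction (Vantage leads).
- Basic → Wexler plays P1 (best of 13, 11, 9, 3); Vantage gets 7.
- Plus → Wexler plays P4 (best of 1, 9, 7, 12); Vantage gets 5.
- Deluxe → Wexler plays P3 (best of 8, 5, 14, 11); Vantage gets 5.
Among 7, 5, 5, the best is 7 at Basic. Subgame-perfect outcome: (Basic, P1) with payoffs (7, 13).
Under simultaneous play:
Vantage's best replies: P1→Plus; P2→Deluxe; P3→Plus; P4→Plus.
Wexler's best replies: Basic→P1; Plus→P4; Deluxe→P3.
Only (Plus, P4) has each player best-responding; Nash payoffs (5, 12).
Sequential outcome (Basic, P1) differs from the Nash profile (Plus, P4).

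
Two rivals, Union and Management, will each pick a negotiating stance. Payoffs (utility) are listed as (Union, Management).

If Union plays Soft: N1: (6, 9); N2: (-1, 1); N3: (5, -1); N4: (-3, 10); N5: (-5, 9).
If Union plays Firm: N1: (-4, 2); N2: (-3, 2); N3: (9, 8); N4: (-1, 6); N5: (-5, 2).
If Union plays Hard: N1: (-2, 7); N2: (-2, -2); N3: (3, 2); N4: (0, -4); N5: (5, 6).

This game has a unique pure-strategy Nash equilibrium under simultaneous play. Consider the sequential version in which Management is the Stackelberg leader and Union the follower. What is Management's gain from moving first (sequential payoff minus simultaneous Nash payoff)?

Union best-responds to each possible Management move:
- N1: Union compares 6, -4, -2 and picks Soft; Management would get 9.
- N2: Union compares -1, -3, -2 and picks Soft; Management would get 1.
- N3: Union compares 5, 9, 3 and picks Firm; Management would get 8.
- N4: Union compares -3, -1, 0 and picks Hard; Management would get -4.
- N5: Union compares -5, -5, 5 and picks Hard; Management would get 6.
Maximizing over 9, 1, 8, -4, 6, Management chooses N1. Subgame-perfect outcome: (Soft, N1) with payoffs (6, 9).
Under simultaneous play:
Union's best replies: N1→Soft; N2→Soft; N3→Firm; N4→Hard; N5→Hard.
Management's best replies: Soft→N4; Firm→N3; Hard→N1.
Only (Firm, N3) has each player best-responding; Nash payoffs (9, 8).
Management's commitment gain: 9 − 8 = 1.

1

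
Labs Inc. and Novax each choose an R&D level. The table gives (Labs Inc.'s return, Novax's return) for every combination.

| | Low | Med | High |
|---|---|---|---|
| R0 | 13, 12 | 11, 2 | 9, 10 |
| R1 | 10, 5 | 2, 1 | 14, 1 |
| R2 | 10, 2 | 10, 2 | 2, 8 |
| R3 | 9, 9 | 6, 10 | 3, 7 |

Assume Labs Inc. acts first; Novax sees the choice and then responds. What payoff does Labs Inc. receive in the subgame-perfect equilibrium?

Work backward from Novax's decision.
- R0 → Novax plays Low (best of 12, 2, 10); Labs Inc. gets 13.
- R1 → Novax plays Low (best of 5, 1, 1); Labs Inc. gets 10.
- R2 → Novax plays High (best of 2, 2, 8); Labs Inc. gets 2.
- R3 → Novax plays Med (best of 9, 10, 7); Labs Inc. gets 6.
Maximizing over 13, 10, 2, 6, Labs Inc. chooses R0. Subgame-perfect outcome: (R0, Low) with payoffs (13, 12).

13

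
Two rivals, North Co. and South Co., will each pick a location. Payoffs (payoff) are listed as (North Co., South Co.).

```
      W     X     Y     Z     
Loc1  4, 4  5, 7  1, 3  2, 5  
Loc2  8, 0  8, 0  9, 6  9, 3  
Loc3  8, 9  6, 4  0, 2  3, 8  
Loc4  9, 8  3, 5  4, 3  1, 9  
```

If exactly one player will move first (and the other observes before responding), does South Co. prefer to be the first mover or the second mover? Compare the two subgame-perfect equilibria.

If North Co. leads: South Co.'s best replies are Loc1→X, Loc2→Y, Loc3→W, Loc4→Z; North Co.'s induced payoffs 5, 9, 8, 1; outcome (Loc2, Y), payoffs (9, 6).
If South Co. leads: North Co.'s best replies are W→Loc4, X→Loc2, Y→Loc2, Z→Loc2; South Co.'s induced payoffs 8, 0, 6, 3; outcome (Loc4, W), payoffs (9, 8).
South Co. gets 8 moving first and 6 moving second, so South Co. prefers to move first.

first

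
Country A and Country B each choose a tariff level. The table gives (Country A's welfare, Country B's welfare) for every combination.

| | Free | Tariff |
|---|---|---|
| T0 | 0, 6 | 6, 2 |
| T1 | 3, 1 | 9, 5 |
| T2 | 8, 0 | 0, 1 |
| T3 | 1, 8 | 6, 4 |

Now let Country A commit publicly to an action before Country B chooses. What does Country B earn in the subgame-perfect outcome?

5

Country B best-responds to each possible Country A move:
- T0: Country B compares 6, 2 and picks Free; Country A would get 0.
- T1: Country B compares 1, 5 and picks Tariff; Country A would get 9.
- T2: Country B compares 0, 1 and picks Tariff; Country A would get 0.
- T3: Country B compares 8, 4 and picks Free; Country A would get 1.
Country A's induced payoffs are 0, 9, 0, 1, so Country A commits to T1. Subgame-perfect outcome: (T1, Tariff) with payoffs (9, 5).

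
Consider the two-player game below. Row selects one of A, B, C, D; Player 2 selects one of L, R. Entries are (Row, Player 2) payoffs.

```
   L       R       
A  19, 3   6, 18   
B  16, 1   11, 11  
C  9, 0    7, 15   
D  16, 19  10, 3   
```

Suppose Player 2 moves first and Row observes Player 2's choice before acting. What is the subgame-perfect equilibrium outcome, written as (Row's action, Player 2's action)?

(B, R)

Row best-responds to each possible Player 2 move:
- L: Row compares 19, 16, 9, 16 and picks A; Player 2 would get 3.
- R: Row compares 6, 11, 7, 10 and picks B; Player 2 would get 11.
Player 2's induced payoffs are 3, 11, so Player 2 commits to R. Subgame-perfect outcome: (B, R) with payoffs (11, 11).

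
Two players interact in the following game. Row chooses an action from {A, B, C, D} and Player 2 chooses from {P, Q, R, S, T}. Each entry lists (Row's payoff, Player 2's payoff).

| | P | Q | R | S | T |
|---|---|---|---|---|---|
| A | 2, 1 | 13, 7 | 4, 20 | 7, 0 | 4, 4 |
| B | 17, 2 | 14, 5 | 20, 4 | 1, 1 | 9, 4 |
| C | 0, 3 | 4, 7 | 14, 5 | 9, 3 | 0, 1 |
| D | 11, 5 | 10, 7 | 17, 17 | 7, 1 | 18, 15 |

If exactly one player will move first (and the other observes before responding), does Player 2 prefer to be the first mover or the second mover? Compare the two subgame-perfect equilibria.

second

If Row leads: Player 2's best replies are A→R, B→Q, C→Q, D→R; Row's induced payoffs 4, 14, 4, 17; outcome (D, R), payoffs (17, 17).
If Player 2 leads: Row's best replies are P→B, Q→B, R→B, S→C, T→D; Player 2's induced payoffs 2, 5, 4, 3, 15; outcome (D, T), payoffs (18, 15).
Player 2 gets 15 moving first and 17 moving second, so Player 2 prefers to move second.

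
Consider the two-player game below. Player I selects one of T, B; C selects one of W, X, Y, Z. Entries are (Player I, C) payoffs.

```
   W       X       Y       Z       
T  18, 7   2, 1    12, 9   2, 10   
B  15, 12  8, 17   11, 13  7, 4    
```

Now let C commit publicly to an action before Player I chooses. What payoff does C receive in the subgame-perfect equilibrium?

17

Solve by backward induction (C leads).
- W: Player I compares 18, 15 and picks T; C would get 7.
- X: Player I compares 2, 8 and picks B; C would get 17.
- Y: Player I compares 12, 11 and picks T; C would get 9.
- Z: Player I compares 2, 7 and picks B; C would get 4.
Maximizing over 7, 17, 9, 4, C chooses X. Subgame-perfect outcome: (B, X) with payoffs (8, 17).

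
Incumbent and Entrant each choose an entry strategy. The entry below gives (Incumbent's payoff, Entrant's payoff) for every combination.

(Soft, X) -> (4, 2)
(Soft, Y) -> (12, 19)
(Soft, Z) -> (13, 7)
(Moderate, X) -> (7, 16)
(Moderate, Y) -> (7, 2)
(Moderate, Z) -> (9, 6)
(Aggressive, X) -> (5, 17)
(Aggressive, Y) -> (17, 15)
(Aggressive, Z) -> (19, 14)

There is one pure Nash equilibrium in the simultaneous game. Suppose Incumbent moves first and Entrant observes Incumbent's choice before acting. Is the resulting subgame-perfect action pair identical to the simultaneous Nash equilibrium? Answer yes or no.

Backward induction with Incumbent moving first.
- Soft: Entrant compares 2, 19, 7 and picks Y; Incumbent would get 12.
- Moderate: Entrant compares 16, 2, 6 and picks X; Incumbent would get 7.
- Aggressive: Entrant compares 17, 15, 14 and picks X; Incumbent would get 5.
Incumbent's induced payoffs are 12, 7, 5, so Incumbent commits to Soft. Subgame-perfect outcome: (Soft, Y) with payoffs (12, 19).
For the simultaneous game, intersect best replies.
Incumbent's best replies: X→Moderate; Y→Aggressive; Z→Aggressive.
Entrant's best replies: Soft→Y; Moderate→X; Aggressive→X.
The unique mutual best reply is (Moderate, X), giving (7, 16).
Sequential outcome (Soft, Y) differs from the Nash profile (Moderate, X).

no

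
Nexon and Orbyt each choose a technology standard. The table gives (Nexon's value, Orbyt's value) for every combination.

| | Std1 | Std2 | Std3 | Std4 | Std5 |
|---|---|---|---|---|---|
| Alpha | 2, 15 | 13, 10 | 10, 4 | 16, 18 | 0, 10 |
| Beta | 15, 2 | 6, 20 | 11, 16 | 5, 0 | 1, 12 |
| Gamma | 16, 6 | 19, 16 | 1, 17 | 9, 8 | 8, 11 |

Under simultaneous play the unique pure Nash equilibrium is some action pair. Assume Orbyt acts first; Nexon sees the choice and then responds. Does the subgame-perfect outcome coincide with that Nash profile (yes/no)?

Nexon best-responds to each possible Orbyt move:
- Std1 → Nexon plays Gamma (best of 2, 15, 16); Orbyt gets 6.
- Std2 → Nexon plays Gamma (best of 13, 6, 19); Orbyt gets 16.
- Std3 → Nexon plays Beta (best of 10, 11, 1); Orbyt gets 16.
- Std4 → Nexon plays Alpha (best of 16, 5, 9); Orbyt gets 18.
- Std5 → Nexon plays Gamma (best of 0, 1, 8); Orbyt gets 11.
Among 6, 16, 16, 18, 11, the best is 18 at Std4. Subgame-perfect outcome: (Alpha, Std4) with payoffs (16, 18).
For the simultaneous game, intersect best replies.
Nexon's best replies: Std1→Gamma; Std2→Gamma; Std3→Beta; Std4→Alpha; Std5→Gamma.
Orbyt's best replies: Alpha→Std4; Beta→Std2; Gamma→Std3.
The unique mutual best reply is (Alpha, Std4), giving (16, 18).
Sequential outcome (Alpha, Std4) coincides with the Nash profile (Alpha, Std4).

yes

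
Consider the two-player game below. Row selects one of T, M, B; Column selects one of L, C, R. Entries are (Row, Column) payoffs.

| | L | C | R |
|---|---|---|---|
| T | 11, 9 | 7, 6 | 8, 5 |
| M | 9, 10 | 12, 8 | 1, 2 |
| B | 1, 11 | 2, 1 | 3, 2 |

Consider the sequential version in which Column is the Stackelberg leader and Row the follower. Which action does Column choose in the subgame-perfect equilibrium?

L

Work backward from Row's decision.
- L → Row plays T (best of 11, 9, 1); Column gets 9.
- C → Row plays M (best of 7, 12, 2); Column gets 8.
- R → Row plays T (best of 8, 1, 3); Column gets 5.
Column's induced payoffs are 9, 8, 5, so Column commits to L. Subgame-perfect outcome: (T, L) with payoffs (11, 9).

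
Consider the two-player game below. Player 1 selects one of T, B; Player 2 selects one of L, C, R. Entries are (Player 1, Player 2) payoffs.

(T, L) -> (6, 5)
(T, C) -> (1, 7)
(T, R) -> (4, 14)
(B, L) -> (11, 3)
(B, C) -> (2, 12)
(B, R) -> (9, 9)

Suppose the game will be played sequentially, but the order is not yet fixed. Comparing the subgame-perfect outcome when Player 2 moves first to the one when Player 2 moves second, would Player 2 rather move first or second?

If Player 1 leads: Player 2's best replies are T→R, B→C; Player 1's induced payoffs 4, 2; outcome (T, R), payoffs (4, 14).
If Player 2 leads: Player 1's best replies are L→B, C→B, R→B; Player 2's induced payoffs 3, 12, 9; outcome (B, C), payoffs (2, 12).
Player 2 gets 12 moving first and 14 moving second, so Player 2 prefers to move second.

second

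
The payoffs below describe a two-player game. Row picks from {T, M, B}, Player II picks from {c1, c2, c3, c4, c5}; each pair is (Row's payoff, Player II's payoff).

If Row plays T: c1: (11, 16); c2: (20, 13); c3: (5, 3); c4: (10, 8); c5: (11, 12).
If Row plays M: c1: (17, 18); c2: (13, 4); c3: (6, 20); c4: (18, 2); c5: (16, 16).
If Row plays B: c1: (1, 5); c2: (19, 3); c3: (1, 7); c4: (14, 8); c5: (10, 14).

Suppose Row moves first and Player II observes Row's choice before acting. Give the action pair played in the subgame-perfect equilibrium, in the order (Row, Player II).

Work backward from Player II's decision.
- T: BR = c1, leader payoff 11.
- M: BR = c3, leader payoff 6.
- B: BR = c5, leader payoff 10.
Maximizing over 11, 6, 10, Row chooses T. Subgame-perfect outcome: (T, c1) with payoffs (11, 16).

(T, c1)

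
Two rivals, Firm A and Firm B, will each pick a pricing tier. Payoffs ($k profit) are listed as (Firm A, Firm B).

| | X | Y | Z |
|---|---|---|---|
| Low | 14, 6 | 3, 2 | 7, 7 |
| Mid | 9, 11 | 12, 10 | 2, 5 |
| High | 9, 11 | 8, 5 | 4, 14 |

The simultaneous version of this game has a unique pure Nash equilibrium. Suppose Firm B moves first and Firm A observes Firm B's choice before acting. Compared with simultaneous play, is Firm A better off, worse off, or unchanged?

better off

Firm A best-responds to each possible Firm B move:
- X → Firm A plays Low (best of 14, 9, 9); Firm B gets 6.
- Y → Firm A plays Mid (best of 3, 12, 8); Firm B gets 10.
- Z → Firm A plays Low (best of 7, 2, 4); Firm B gets 7.
Among 6, 10, 7, the best is 10 at Y. Subgame-perfect outcome: (Mid, Y) with payoffs (12, 10).
Under simultaneous play:
Firm A's best replies: X→Low; Y→Mid; Z→Low.
Firm B's best replies: Low→Z; Mid→X; High→Z.
The unique mutual best reply is (Low, Z), giving (7, 7).
Firm A earns 12 sequentially versus 7 at the Nash outcome: better off.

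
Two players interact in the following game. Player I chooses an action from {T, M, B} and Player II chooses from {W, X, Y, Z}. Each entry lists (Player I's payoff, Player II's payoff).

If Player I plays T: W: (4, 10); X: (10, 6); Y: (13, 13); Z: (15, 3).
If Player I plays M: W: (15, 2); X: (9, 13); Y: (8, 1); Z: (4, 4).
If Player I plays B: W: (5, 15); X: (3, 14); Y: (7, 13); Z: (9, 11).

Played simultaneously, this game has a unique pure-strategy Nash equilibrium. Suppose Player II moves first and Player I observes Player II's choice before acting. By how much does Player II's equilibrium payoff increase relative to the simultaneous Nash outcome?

Work backward from Player I's decision.
- W: BR = M, leader payoff 2.
- X: BR = T, leader payoff 6.
- Y: BR = T, leader payoff 13.
- Z: BR = T, leader payoff 3.
Maximizing over 2, 6, 13, 3, Player II chooses Y. Subgame-perfect outcome: (T, Y) with payoffs (13, 13).
Now find the simultaneous Nash equilibrium.
Player I's best replies: W→M; X→T; Y→T; Z→T.
Player II's best replies: T→Y; M→X; B→W.
The unique mutual best reply is (T, Y), giving (13, 13).
Player II's commitment gain: 13 − 13 = 0.

0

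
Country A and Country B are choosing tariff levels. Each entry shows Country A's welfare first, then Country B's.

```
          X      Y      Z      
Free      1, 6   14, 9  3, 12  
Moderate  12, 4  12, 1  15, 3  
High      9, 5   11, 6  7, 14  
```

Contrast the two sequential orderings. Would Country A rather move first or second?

If Country A leads: Country B's best replies are Free→Z, Moderate→X, High→Z; Country A's induced payoffs 3, 12, 7; outcome (Moderate, X), payoffs (12, 4).
If Country B leads: Country A's best replies are X→Moderate, Y→Free, Z→Moderate; Country B's induced payoffs 4, 9, 3; outcome (Free, Y), payoffs (14, 9).
Country A gets 12 moving first and 14 moving second, so Country A prefers to move second.

second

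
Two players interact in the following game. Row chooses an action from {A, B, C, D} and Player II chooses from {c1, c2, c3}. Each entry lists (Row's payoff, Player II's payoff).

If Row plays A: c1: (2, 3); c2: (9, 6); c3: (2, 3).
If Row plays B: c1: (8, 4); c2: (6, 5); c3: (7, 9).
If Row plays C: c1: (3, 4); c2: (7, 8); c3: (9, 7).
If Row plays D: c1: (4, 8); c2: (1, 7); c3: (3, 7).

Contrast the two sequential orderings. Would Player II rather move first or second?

If Row leads: Player II's best replies are A→c2, B→c3, C→c2, D→c1; Row's induced payoffs 9, 7, 7, 4; outcome (A, c2), payoffs (9, 6).
If Player II leads: Row's best replies are c1→B, c2→A, c3→C; Player II's induced payoffs 4, 6, 7; outcome (C, c3), payoffs (9, 7).
Player II gets 7 moving first and 6 moving second, so Player II prefers to move first.

first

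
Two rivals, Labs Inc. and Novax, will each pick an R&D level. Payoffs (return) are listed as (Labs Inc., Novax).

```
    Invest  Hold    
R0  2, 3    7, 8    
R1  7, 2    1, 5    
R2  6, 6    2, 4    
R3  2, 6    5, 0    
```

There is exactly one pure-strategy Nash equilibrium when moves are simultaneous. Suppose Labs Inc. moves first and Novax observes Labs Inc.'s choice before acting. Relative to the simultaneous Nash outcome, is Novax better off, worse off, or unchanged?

unchanged

Backward induction with Labs Inc. moving first.
- R0: Novax compares 3, 8 and picks Hold; Labs Inc. would get 7.
- R1: Novax compares 2, 5 and picks Hold; Labs Inc. would get 1.
- R2: Novax compares 6, 4 and picks Invest; Labs Inc. would get 6.
- R3: Novax compares 6, 0 and picks Invest; Labs Inc. would get 2.
Among 7, 1, 6, 2, the best is 7 at R0. Subgame-perfect outcome: (R0, Hold) with payoffs (7, 8).
Now find the simultaneous Nash equilibrium.
Labs Inc.'s best replies: Invest→R1; Hold→R0.
Novax's best replies: R0→Hold; R1→Hold; R2→Invest; R3→Invest.
The unique mutual best reply is (R0, Hold), giving (7, 8).
Novax earns 8 sequentially versus 8 at the Nash outcome: unchanged.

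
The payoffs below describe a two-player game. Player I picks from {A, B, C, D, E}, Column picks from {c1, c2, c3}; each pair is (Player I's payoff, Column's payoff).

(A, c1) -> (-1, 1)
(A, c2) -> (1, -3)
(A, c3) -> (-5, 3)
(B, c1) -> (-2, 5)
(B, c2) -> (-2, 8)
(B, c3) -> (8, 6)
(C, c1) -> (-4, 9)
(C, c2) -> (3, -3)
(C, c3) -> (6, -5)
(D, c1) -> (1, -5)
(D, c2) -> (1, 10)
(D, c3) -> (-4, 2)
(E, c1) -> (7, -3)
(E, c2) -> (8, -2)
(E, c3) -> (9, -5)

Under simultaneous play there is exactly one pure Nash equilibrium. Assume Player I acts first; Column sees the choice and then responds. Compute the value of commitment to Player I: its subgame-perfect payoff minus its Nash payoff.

0

Backward induction with Player I moving first.
- A → Column plays c3 (best of 1, -3, 3); Player I gets -5.
- B → Column plays c2 (best of 5, 8, 6); Player I gets -2.
- C → Column plays c1 (best of 9, -3, -5); Player I gets -4.
- D → Column plays c2 (best of -5, 10, 2); Player I gets 1.
- E → Column plays c2 (best of -3, -2, -5); Player I gets 8.
Among -5, -2, -4, 1, 8, the best is 8 at E. Subgame-perfect outcome: (E, c2) with payoffs (8, -2).
Now find the simultaneous Nash equilibrium.
Player I's best replies: c1→E; c2→E; c3→E.
Column's best replies: A→c3; B→c2; C→c1; D→c2; E→c2.
The unique mutual best reply is (E, c2), giving (8, -2).
Player I's commitment gain: 8 − 8 = 0.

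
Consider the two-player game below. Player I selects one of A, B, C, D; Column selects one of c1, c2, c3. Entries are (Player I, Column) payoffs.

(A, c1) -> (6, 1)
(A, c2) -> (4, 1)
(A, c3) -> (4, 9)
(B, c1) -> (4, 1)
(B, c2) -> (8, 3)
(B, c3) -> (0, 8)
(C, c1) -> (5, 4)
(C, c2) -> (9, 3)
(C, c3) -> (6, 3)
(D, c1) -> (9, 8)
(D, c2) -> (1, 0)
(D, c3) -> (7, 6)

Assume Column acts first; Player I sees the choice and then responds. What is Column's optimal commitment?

Backward induction with Column moving first.
- c1: Player I compares 6, 4, 5, 9 and picks D; Column would get 8.
- c2: Player I compares 4, 8, 9, 1 and picks C; Column would get 3.
- c3: Player I compares 4, 0, 6, 7 and picks D; Column would get 6.
Maximizing over 8, 3, 6, Column chooses c1. Subgame-perfect outcome: (D, c1) with payoffs (9, 8).

c1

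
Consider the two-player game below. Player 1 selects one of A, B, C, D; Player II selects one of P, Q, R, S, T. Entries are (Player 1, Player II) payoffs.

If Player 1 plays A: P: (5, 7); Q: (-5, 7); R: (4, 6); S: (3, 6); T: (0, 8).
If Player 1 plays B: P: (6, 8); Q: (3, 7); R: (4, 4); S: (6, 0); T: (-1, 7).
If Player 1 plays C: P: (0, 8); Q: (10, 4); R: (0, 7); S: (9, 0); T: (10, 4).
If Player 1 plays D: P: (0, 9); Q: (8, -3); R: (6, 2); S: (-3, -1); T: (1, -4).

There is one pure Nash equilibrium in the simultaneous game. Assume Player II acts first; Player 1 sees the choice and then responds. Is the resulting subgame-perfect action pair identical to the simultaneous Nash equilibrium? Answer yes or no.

Player 1 best-responds to each possible Player II move:
- P: BR = B, leader payoff 8.
- Q: BR = C, leader payoff 4.
- R: BR = D, leader payoff 2.
- S: BR = C, leader payoff 0.
- T: BR = C, leader payoff 4.
Player II's induced payoffs are 8, 4, 2, 0, 4, so Player II commits to P. Subgame-perfect outcome: (B, P) with payoffs (6, 8).
For the simultaneous game, intersect best replies.
Player 1's best replies: P→B; Q→C; R→D; S→C; T→C.
Player II's best replies: A→T; B→P; C→P; D→P.
Only (B, P) has each player best-responding; Nash payoffs (6, 8).
Sequential outcome (B, P) coincides with the Nash profile (B, P).

yes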